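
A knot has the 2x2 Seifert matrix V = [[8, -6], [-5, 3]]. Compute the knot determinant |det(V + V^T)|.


Step 1: Form V + V^T where V = [[8, -6], [-5, 3]]
  V^T = [[8, -5], [-6, 3]]
  V + V^T = [[16, -11], [-11, 6]]
Step 2: det(V + V^T) = 16*6 - (-11)*(-11)
  = 96 - 121 = -25
Step 3: Knot determinant = |det(V + V^T)| = |-25| = 25

25


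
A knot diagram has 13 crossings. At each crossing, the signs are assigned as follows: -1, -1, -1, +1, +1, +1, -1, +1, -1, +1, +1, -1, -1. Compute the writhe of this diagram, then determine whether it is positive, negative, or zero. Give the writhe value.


Step 1: Count positive crossings (+1).
Positive crossings: 6
Step 2: Count negative crossings (-1).
Negative crossings: 7
Step 3: Writhe = (positive) - (negative)
w = 6 - 7 = -1
Step 4: |w| = 1, and w is negative

-1


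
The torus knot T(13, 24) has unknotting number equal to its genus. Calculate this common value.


For a torus knot T(p,q), both the unknotting number and genus equal (p-1)(q-1)/2.
= (13-1)(24-1)/2
= 12*23/2
= 276/2 = 138

138


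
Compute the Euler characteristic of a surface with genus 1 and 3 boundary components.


chi = 2 - 2g - b
= 2 - 2*1 - 3
= 2 - 2 - 3 = -3

-3


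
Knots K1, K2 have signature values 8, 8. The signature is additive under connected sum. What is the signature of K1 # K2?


The signature is additive under connected sum.
signature(K1 # K2) = (8) + (8)
= 16

16


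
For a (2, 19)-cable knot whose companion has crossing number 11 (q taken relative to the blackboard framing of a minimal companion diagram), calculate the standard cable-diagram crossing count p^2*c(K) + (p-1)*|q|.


Step 1: Each of the c(K) crossings of the companion diagram becomes p*p = p^2 crossings among the p parallel strands, and each of the |q| twists s_1 s_2 ... s_(p-1) adds (p-1) crossings.
  Crossings = p^2 * c(K) + (p-1)*|q|
Step 2: = 2^2 * 11 + (2-1)*19
Step 3: = 4*11 + 1*19
Step 4: = 44 + 19 = 63

63


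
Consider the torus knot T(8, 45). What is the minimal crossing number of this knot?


For a torus knot T(p, q) with gcd(p,q)=1,
the crossing number is min(p*(q-1), q*(p-1)).
p*(q-1) = 8*44 = 352
q*(p-1) = 45*7 = 315
min(352, 315) = 315

315


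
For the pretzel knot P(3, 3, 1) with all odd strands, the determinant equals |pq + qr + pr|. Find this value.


Step 1: Compute pq + qr + pr.
pq = 3*3 = 9
qr = 3*1 = 3
pr = 3*1 = 3
pq + qr + pr = 9 + 3 + 3 = 15
Step 2: Take absolute value.
det(P(3,3,1)) = |15| = 15

15


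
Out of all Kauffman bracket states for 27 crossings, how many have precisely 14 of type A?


We choose which 14 of 27 crossings get A-smoothings.
C(27, 14) = 27! / (14! * 13!)
= 20058300

20058300


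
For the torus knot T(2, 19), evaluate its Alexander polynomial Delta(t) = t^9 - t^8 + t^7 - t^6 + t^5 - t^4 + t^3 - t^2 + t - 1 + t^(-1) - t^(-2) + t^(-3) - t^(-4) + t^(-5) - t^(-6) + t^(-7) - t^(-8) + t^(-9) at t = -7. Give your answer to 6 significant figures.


Substituting t = -7 into Delta(t) = t^9 - t^8 + t^7 - t^6 + t^5 - t^4 + t^3 - t^2 + t - 1 + t^(-1) - t^(-2) + t^(-3) - t^(-4) + t^(-5) - t^(-6) + t^(-7) - t^(-8) + t^(-9):
Term values: (-40353607) + (-5764801) + (-823543) + (-117649) + (-16807) + (-2401) + (-343) + (-49) + (-7) + (-1) + (-0.142857) + (-0.0204082) + (-0.00291545) + (-0.000416493) + (-5.9499e-05) + (-8.49986e-06) + (-1.21427e-06) + (-1.73467e-07) + (-2.47809e-08)
Sum = -47079208.17
Rounded to 6 significant figures: -4.70792e+07

-4.70792e+07


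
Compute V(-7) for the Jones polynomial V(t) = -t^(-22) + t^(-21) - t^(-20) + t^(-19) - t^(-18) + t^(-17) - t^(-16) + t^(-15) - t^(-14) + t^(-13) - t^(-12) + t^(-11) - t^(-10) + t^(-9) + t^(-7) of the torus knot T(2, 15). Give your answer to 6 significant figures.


Substituting t = -7 into V(t) = -t^(-22) + t^(-21) - t^(-20) + t^(-19) - t^(-18) + t^(-17) - t^(-16) + t^(-15) - t^(-14) + t^(-13) - t^(-12) + t^(-11) - t^(-10) + t^(-9) + t^(-7):
  (-)t^(-22) = -2.55766e-19
  (+)t^(-21) = -1.79036e-18
  (-)t^(-20) = -1.25325e-17
  (+)t^(-19) = -8.77278e-17
  (-)t^(-18) = -6.14095e-16
  (+)t^(-17) = -4.29866e-15
  (-)t^(-16) = -3.00906e-14
  (+)t^(-15) = -2.10634e-13
  (-)t^(-14) = -1.47444e-12
  (+)t^(-13) = -1.03211e-11
  (-)t^(-12) = -7.22476e-11
  (+)t^(-11) = -5.05733e-10
  (-)t^(-10) = -3.54013e-09
  (+)t^(-9) = -2.47809e-08
  (+)t^(-7) = -1.21427e-06
Sum = (-2.55766e-19) + (-1.79036e-18) + (-1.25325e-17) + (-8.77278e-17) + (-6.14095e-16) + (-4.29866e-15) + (-3.00906e-14) + (-2.10634e-13) + (-1.47444e-12) + (-1.03211e-11) + (-7.22476e-11) + (-5.05733e-10) + (-3.54013e-09) + (-2.47809e-08) + (-1.21427e-06)
= -1.243176766e-06
Rounded to 6 significant figures: -1.24318e-06

-1.24318e-06


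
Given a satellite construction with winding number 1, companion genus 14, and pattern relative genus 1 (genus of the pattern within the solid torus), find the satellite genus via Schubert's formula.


Schubert: g(satellite) = g_rel(pattern) + |winding| * g(companion),
where g_rel(pattern) is the genus of the pattern relative to the solid torus.
= 1 + 1 * 14
= 1 + 14 = 15

15


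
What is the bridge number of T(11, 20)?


The bridge number of T(p,q) is min(p,q).
min(11, 20) = 11

11


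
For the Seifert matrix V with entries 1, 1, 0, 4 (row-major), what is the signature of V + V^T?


Step 1: V + V^T = [[2, 1], [1, 8]]
Step 2: trace = 10, det = 15
Step 3: Discriminant = 10^2 - 4*15 = 40
Step 4: Eigenvalues: 8.16228, 1.83772
Step 5: Signature = (# positive eigenvalues) - (# negative eigenvalues) = 2

2


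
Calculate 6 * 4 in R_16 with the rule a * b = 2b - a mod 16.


6 * 4 = 2*4 - 6 mod 16
= 8 - 6 mod 16
= 2 mod 16 = 2

2


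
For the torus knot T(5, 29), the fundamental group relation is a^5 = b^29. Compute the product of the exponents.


The relation is a^5 = b^29.
Product of exponents = 5 * 29
= 145

145


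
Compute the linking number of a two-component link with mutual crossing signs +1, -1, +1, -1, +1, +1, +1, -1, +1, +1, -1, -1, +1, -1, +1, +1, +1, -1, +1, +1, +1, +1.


Step 1: Count positive crossings: 15
Step 2: Count negative crossings: 7
Step 3: Sum of signs = 15 - 7 = 8
Step 4: Linking number = sum/2 = 8/2 = 4

4


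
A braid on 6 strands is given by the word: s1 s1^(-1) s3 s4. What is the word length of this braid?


The word length counts the number of generators (including inverses).
Listing each generator: s1, s1^(-1), s3, s4
There are 4 generators in this braid word.

4


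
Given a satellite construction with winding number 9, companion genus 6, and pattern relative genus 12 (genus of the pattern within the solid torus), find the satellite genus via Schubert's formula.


Schubert: g(satellite) = g_rel(pattern) + |winding| * g(companion),
where g_rel(pattern) is the genus of the pattern relative to the solid torus.
= 12 + 9 * 6
= 12 + 54 = 66

66


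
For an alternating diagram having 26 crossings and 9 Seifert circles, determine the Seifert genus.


For alternating knots, g = (c - s + 1)/2.
= (26 - 9 + 1)/2
= 18/2 = 9

9


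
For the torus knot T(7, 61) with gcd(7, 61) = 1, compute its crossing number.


For a torus knot T(p, q) with gcd(p,q)=1,
the crossing number is min(p*(q-1), q*(p-1)).
p*(q-1) = 7*60 = 420
q*(p-1) = 61*6 = 366
min(420, 366) = 366

366


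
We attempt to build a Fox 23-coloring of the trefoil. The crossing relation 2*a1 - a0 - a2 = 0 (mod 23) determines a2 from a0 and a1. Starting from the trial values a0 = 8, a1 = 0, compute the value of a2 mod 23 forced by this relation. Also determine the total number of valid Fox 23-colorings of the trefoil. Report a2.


Step 1: Apply the given crossing relation 2*a1 - a0 - a2 = 0 (mod 23).
  a2 = 2*a1 - a0 mod 23
  a2 = 2*0 - 8 mod 23
  a2 = 0 - 8 mod 23
  a2 = -8 mod 23 = 15
Step 2: The trefoil has determinant 3.
  Number of Fox p-colorings (p prime) is p^2 if p = 3, else p.
  Since 23 does not divide 3, only trivial (constant) colorings exist.
  (So the trial a0 = 8, a1 = 0 with a0 != a1 does NOT extend to a valid coloring of the whole trefoil: the other two crossing relations require 3*(a1 - a0) = 0 (mod 23), which fails.)
  Total colorings = 23
Step 3: a2 = 15, total Fox 23-colorings = 23

15


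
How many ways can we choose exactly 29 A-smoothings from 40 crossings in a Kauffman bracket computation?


We choose which 29 of 40 crossings get A-smoothings.
C(40, 29) = 40! / (29! * 11!)
= 2311801440

2311801440


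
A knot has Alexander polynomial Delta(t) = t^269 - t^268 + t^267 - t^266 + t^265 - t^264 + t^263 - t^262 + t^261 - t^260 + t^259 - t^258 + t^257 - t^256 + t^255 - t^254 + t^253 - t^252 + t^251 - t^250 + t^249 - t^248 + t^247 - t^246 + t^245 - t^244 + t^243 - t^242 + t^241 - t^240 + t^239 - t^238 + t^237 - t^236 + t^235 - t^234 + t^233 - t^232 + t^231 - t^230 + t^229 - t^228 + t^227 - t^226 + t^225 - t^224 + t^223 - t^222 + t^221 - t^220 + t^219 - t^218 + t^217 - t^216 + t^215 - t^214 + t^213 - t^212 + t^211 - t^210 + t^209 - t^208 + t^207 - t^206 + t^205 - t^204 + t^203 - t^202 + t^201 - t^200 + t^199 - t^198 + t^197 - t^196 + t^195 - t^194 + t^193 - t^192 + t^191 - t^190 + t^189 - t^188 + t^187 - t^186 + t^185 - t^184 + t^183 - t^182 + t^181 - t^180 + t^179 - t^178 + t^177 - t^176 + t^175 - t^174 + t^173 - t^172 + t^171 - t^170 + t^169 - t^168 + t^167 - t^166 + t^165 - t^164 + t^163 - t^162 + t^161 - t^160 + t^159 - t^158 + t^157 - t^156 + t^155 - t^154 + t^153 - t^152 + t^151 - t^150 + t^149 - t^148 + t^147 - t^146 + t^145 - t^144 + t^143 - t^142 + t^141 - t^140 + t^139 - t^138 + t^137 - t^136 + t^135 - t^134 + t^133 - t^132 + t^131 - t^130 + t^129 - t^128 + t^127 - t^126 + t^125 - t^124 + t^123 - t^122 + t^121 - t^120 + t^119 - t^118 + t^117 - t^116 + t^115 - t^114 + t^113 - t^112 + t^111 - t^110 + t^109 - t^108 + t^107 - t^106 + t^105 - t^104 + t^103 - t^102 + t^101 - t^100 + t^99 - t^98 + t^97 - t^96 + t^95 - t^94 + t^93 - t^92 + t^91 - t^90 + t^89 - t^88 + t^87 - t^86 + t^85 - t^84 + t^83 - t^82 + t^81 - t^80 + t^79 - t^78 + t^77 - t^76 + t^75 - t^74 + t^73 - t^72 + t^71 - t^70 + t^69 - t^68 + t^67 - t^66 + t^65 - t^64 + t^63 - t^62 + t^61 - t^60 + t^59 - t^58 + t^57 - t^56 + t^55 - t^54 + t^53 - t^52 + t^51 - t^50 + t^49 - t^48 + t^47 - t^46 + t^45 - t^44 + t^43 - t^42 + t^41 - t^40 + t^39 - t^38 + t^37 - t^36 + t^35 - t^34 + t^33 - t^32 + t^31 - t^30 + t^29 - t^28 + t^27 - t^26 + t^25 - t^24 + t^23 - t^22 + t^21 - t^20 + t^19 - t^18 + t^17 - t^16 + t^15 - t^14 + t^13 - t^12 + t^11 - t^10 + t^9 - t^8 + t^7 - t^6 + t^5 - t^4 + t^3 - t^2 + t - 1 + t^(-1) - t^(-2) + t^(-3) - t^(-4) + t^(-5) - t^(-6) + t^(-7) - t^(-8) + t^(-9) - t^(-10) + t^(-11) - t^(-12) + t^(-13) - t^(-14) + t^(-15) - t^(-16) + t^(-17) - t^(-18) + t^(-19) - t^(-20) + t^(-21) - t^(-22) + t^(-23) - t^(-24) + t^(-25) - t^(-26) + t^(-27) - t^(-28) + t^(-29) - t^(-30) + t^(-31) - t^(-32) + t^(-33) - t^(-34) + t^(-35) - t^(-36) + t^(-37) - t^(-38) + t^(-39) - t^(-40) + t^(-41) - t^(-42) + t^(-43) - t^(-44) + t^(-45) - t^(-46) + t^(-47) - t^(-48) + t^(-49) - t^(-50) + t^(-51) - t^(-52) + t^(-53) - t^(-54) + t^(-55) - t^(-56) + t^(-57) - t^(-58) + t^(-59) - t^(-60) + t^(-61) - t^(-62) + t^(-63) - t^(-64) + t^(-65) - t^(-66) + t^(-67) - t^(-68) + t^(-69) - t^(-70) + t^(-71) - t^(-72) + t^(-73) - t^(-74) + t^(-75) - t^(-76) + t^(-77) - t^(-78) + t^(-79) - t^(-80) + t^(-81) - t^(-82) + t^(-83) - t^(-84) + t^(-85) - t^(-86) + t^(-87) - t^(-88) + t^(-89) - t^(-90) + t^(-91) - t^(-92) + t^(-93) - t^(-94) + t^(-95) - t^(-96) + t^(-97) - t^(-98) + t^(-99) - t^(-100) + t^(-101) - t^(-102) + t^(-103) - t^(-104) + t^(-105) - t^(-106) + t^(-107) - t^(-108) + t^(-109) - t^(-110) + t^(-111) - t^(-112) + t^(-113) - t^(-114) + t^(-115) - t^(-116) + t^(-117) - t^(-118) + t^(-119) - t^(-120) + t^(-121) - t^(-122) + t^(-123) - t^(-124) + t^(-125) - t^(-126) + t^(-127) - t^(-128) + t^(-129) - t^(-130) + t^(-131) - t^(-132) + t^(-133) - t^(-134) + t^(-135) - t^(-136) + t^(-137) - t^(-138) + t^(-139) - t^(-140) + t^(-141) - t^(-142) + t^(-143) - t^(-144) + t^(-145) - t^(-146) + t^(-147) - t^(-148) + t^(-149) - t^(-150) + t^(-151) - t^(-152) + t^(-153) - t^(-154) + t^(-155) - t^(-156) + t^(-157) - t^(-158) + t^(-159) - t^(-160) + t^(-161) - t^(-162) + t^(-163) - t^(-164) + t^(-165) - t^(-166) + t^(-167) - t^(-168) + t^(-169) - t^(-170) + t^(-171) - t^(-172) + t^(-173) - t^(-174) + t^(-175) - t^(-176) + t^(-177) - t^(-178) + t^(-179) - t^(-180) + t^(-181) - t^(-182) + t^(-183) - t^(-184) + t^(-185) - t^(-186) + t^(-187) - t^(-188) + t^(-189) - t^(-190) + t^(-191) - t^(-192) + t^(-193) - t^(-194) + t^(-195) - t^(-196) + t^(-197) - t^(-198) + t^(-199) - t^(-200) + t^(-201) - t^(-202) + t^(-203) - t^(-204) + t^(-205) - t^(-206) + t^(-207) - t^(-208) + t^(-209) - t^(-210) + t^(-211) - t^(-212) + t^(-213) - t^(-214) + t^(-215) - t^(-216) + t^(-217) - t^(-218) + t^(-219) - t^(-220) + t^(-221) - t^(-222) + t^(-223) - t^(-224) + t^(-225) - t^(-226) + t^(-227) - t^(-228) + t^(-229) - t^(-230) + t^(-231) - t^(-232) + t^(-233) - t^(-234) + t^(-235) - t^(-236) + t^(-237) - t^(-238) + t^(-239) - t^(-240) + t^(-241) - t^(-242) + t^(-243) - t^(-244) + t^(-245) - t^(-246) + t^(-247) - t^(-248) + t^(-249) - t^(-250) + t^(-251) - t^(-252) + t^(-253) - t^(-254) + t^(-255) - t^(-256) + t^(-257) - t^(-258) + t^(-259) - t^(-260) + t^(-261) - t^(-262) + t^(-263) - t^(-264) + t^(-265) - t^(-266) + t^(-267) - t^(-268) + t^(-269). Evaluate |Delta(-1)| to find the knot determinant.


Step 1: The polynomial has 539 terms with alternating signs, exponents from 269 down to -269.
Step 2: Substitute t = -1. The i-th term has coefficient (-1)^i and exponent (m-i),
  so its value is (-1)^i * (-1)^(m-i) = (-1)^m = -1 for every i.
Step 3: All 539 terms equal -1, so Delta(-1) = 539 * (-1) = -539
Step 4: |Delta(-1)| = 539

539


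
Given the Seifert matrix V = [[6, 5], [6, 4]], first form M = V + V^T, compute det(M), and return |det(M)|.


Step 1: Form V + V^T where V = [[6, 5], [6, 4]]
  V^T = [[6, 6], [5, 4]]
  V + V^T = [[12, 11], [11, 8]]
Step 2: det(V + V^T) = 12*8 - 11*11
  = 96 - 121 = -25
Step 3: Knot determinant = |det(V + V^T)| = |-25| = 25

25


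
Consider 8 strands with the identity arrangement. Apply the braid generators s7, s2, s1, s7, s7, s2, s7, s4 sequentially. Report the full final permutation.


Starting with identity [1, 2, 3, 4, 5, 6, 7, 8].
Apply generators in sequence:
  After s7: [1, 2, 3, 4, 5, 6, 8, 7]
  After s2: [1, 3, 2, 4, 5, 6, 8, 7]
  After s1: [3, 1, 2, 4, 5, 6, 8, 7]
  After s7: [3, 1, 2, 4, 5, 6, 7, 8]
  After s7: [3, 1, 2, 4, 5, 6, 8, 7]
  After s2: [3, 2, 1, 4, 5, 6, 8, 7]
  After s7: [3, 2, 1, 4, 5, 6, 7, 8]
  After s4: [3, 2, 1, 5, 4, 6, 7, 8]
Final permutation: [3, 2, 1, 5, 4, 6, 7, 8]

[3, 2, 1, 5, 4, 6, 7, 8]


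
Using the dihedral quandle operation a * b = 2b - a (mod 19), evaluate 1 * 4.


1 * 4 = 2*4 - 1 mod 19
= 8 - 1 mod 19
= 7 mod 19 = 7

7


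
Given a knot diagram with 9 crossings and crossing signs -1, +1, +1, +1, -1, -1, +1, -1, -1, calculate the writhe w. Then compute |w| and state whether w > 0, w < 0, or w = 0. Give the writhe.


Step 1: Count positive crossings (+1).
Positive crossings: 4
Step 2: Count negative crossings (-1).
Negative crossings: 5
Step 3: Writhe = (positive) - (negative)
w = 4 - 5 = -1
Step 4: |w| = 1, and w is negative

-1


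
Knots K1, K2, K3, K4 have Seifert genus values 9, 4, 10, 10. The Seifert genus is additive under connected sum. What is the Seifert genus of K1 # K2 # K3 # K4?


The Seifert genus is additive under connected sum.
Seifert genus(K1 # K2 # K3 # K4) = (9) + (4) + (10) + (10)
= 33

33


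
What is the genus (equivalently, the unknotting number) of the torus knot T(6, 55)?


For a torus knot T(p,q), both the unknotting number and genus equal (p-1)(q-1)/2.
= (6-1)(55-1)/2
= 5*54/2
= 270/2 = 135

135


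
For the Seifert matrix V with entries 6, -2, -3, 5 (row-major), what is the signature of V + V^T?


Step 1: V + V^T = [[12, -5], [-5, 10]]
Step 2: trace = 22, det = 95
Step 3: Discriminant = 22^2 - 4*95 = 104
Step 4: Eigenvalues: 16.099, 5.90098
Step 5: Signature = (# positive eigenvalues) - (# negative eigenvalues) = 2

2


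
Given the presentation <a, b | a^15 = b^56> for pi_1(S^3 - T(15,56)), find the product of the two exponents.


The relation is a^15 = b^56.
Product of exponents = 15 * 56
= 840

840


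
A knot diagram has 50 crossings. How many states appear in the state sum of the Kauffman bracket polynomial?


Each crossing contributes 2 choices (A-smoothing or B-smoothing).
Total states = 2^50 = 1125899906842624

1125899906842624


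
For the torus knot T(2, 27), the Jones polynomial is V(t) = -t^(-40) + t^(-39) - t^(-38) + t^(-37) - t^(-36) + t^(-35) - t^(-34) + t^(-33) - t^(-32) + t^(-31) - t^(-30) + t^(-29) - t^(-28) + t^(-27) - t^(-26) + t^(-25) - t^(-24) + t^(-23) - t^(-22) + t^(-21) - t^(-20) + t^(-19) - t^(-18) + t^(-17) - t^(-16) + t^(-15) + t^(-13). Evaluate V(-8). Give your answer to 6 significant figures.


Substituting t = -8 into V(t) = -t^(-40) + t^(-39) - t^(-38) + t^(-37) - t^(-36) + t^(-35) - t^(-34) + t^(-33) - t^(-32) + t^(-31) - t^(-30) + t^(-29) - t^(-28) + t^(-27) - t^(-26) + t^(-25) - t^(-24) + t^(-23) - t^(-22) + t^(-21) - t^(-20) + t^(-19) - t^(-18) + t^(-17) - t^(-16) + t^(-15) + t^(-13):
  (-)t^(-40) = -7.52316e-37
  (+)t^(-39) = -6.01853e-36
  (-)t^(-38) = -4.81482e-35
  (+)t^(-37) = -3.85186e-34
  (-)t^(-36) = -3.08149e-33
  (+)t^(-35) = -2.46519e-32
  (-)t^(-34) = -1.97215e-31
  (+)t^(-33) = -1.57772e-30
  (-)t^(-32) = -1.26218e-29
  (+)t^(-31) = -1.00974e-28
  (-)t^(-30) = -8.07794e-28
  (+)t^(-29) = -6.46235e-27
  (-)t^(-28) = -5.16988e-26
  (+)t^(-27) = -4.1359e-25
  (-)t^(-26) = -3.30872e-24
  (+)t^(-25) = -2.64698e-23
  (-)t^(-24) = -2.11758e-22
  (+)t^(-23) = -1.69407e-21
  (-)t^(-22) = -1.35525e-20
  (+)t^(-21) = -1.0842e-19
  (-)t^(-20) = -8.67362e-19
  (+)t^(-19) = -6.93889e-18
  (-)t^(-18) = -5.55112e-17
  (+)t^(-17) = -4.44089e-16
  (-)t^(-16) = -3.55271e-15
  (+)t^(-15) = -2.84217e-14
  (+)t^(-13) = -1.81899e-12
Sum = (-7.52316e-37) + (-6.01853e-36) + (-4.81482e-35) + (-3.85186e-34) + (-3.08149e-33) + (-2.46519e-32) + (-1.97215e-31) + (-1.57772e-30) + (-1.26218e-29) + (-1.00974e-28) + (-8.07794e-28) + (-6.46235e-27) + (-5.16988e-26) + (-4.1359e-25) + (-3.30872e-24) + (-2.64698e-23) + (-2.11758e-22) + (-1.69407e-21) + (-1.35525e-20) + (-1.0842e-19) + (-8.67362e-19) + (-6.93889e-18) + (-5.55112e-17) + (-4.44089e-16) + (-3.55271e-15) + (-2.84217e-14) + (-1.81899e-12)
= -1.851471357e-12
Rounded to 6 significant figures: -1.85147e-12

-1.85147e-12


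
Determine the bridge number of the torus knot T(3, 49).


The bridge number of T(p,q) is min(p,q).
min(3, 49) = 3

3


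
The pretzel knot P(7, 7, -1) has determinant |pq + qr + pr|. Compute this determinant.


Step 1: Compute pq + qr + pr.
pq = 7*7 = 49
qr = 7*(-1) = -7
pr = 7*(-1) = -7
pq + qr + pr = 49 + (-7) + (-7) = 35
Step 2: Take absolute value.
det(P(7,7,-1)) = |35| = 35

35


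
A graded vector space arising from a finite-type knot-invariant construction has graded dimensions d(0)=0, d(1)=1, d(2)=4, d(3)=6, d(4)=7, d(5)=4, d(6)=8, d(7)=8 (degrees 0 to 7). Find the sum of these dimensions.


Total dimension = d(0) + d(1) + ... + d(7)
= 0 + 1 + 4 + 6 + 7 + 4 + 8 + 8
= 38

38


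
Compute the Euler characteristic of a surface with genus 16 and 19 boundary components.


chi = 2 - 2g - b
= 2 - 2*16 - 19
= 2 - 32 - 19 = -49

-49


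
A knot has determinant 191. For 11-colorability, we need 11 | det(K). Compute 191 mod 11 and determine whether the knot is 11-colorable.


Step 1: A knot is p-colorable if and only if p divides its determinant.
Step 2: Compute 191 mod 11.
191 = 17 * 11 + 4
Step 3: 191 mod 11 = 4
Step 4: The knot is 11-colorable: no

4


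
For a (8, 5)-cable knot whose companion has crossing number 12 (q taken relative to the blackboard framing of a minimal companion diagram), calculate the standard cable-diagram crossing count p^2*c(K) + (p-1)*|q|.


Step 1: Each of the c(K) crossings of the companion diagram becomes p*p = p^2 crossings among the p parallel strands, and each of the |q| twists s_1 s_2 ... s_(p-1) adds (p-1) crossings.
  Crossings = p^2 * c(K) + (p-1)*|q|
Step 2: = 8^2 * 12 + (8-1)*5
Step 3: = 64*12 + 7*5
Step 4: = 768 + 35 = 803

803


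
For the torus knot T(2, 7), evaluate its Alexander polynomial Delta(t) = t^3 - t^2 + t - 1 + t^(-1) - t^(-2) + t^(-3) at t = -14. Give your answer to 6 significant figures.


Substituting t = -14 into Delta(t) = t^3 - t^2 + t - 1 + t^(-1) - t^(-2) + t^(-3):
Term values: (-2744) + (-196) + (-14) + (-1) + (-0.0714286) + (-0.00510204) + (-0.000364431)
Sum = -2955.076895
Rounded to 6 significant figures: -2955.08

-2955.08


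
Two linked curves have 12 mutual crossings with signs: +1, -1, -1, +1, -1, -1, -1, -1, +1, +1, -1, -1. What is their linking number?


Step 1: Count positive crossings: 4
Step 2: Count negative crossings: 8
Step 3: Sum of signs = 4 - 8 = -4
Step 4: Linking number = sum/2 = -4/2 = -2

-2


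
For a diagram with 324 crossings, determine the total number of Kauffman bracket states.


Each crossing contributes 2 choices (A-smoothing or B-smoothing).
Total states = 2^324 = 34175792574734561318320347298712833833643272357706444319152665725155515612490248800367393390985216

34175792574734561318320347298712833833643272357706444319152665725155515612490248800367393390985216


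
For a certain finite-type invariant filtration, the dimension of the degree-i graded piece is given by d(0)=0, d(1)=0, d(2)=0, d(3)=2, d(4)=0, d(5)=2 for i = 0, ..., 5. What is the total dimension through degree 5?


Total dimension = d(0) + d(1) + ... + d(5)
= 0 + 0 + 0 + 2 + 0 + 2
= 4

4


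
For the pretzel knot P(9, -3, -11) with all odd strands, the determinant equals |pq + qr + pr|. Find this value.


Step 1: Compute pq + qr + pr.
pq = 9*(-3) = -27
qr = (-3)*(-11) = 33
pr = 9*(-11) = -99
pq + qr + pr = -27 + 33 + (-99) = -93
Step 2: Take absolute value.
det(P(9,-3,-11)) = |-93| = 93

93


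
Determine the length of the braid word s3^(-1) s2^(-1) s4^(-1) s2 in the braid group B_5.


The word length counts the number of generators (including inverses).
Listing each generator: s3^(-1), s2^(-1), s4^(-1), s2
There are 4 generators in this braid word.

4


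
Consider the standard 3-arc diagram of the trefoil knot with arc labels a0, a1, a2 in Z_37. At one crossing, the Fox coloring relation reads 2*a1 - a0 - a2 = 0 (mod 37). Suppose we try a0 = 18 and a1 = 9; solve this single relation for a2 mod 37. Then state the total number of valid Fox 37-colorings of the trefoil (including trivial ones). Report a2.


Step 1: Apply the given crossing relation 2*a1 - a0 - a2 = 0 (mod 37).
  a2 = 2*a1 - a0 mod 37
  a2 = 2*9 - 18 mod 37
  a2 = 18 - 18 mod 37
  a2 = 0 mod 37 = 0
Step 2: The trefoil has determinant 3.
  Number of Fox p-colorings (p prime) is p^2 if p = 3, else p.
  Since 37 does not divide 3, only trivial (constant) colorings exist.
  (So the trial a0 = 18, a1 = 9 with a0 != a1 does NOT extend to a valid coloring of the whole trefoil: the other two crossing relations require 3*(a1 - a0) = 0 (mod 37), which fails.)
  Total colorings = 37
Step 3: a2 = 0, total Fox 37-colorings = 37

0


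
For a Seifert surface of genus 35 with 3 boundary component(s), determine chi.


chi = 2 - 2g - b
= 2 - 2*35 - 3
= 2 - 70 - 3 = -71

-71


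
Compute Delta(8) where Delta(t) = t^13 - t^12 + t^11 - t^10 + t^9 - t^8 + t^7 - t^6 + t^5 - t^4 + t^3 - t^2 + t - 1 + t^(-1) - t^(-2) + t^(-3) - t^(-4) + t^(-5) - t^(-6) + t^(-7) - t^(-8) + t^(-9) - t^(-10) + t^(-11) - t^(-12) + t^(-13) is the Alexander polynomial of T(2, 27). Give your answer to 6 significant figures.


Substituting t = 8 into Delta(t) = t^13 - t^12 + t^11 - t^10 + t^9 - t^8 + t^7 - t^6 + t^5 - t^4 + t^3 - t^2 + t - 1 + t^(-1) - t^(-2) + t^(-3) - t^(-4) + t^(-5) - t^(-6) + t^(-7) - t^(-8) + t^(-9) - t^(-10) + t^(-11) - t^(-12) + t^(-13):
Term values: (549755813888) + (-68719476736) + (8589934592) + (-1073741824) + (134217728) + (-16777216) + (2097152) + (-262144) + (32768) + (-4096) + (512) + (-64) + (8) + (-1) + (0.125) + (-0.015625) + (0.00195312) + (-0.000244141) + (3.05176e-05) + (-3.8147e-06) + (4.76837e-07) + (-5.96046e-08) + (7.45058e-09) + (-9.31323e-10) + (1.16415e-10) + (-1.45519e-11) + (1.81899e-12)
Sum = 4.886718346e+11
Rounded to 6 significant figures: 4.88672e+11

4.88672e+11


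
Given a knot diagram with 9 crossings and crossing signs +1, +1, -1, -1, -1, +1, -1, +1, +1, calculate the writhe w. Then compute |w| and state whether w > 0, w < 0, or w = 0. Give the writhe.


Step 1: Count positive crossings (+1).
Positive crossings: 5
Step 2: Count negative crossings (-1).
Negative crossings: 4
Step 3: Writhe = (positive) - (negative)
w = 5 - 4 = 1
Step 4: |w| = 1, and w is positive

1


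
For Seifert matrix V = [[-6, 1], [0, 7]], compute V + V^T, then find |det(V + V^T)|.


Step 1: Form V + V^T where V = [[-6, 1], [0, 7]]
  V^T = [[-6, 0], [1, 7]]
  V + V^T = [[-12, 1], [1, 14]]
Step 2: det(V + V^T) = (-12)*14 - 1*1
  = -168 - 1 = -169
Step 3: Knot determinant = |det(V + V^T)| = |-169| = 169

169


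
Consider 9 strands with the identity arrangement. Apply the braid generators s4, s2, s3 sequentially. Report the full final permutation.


Starting with identity [1, 2, 3, 4, 5, 6, 7, 8, 9].
Apply generators in sequence:
  After s4: [1, 2, 3, 5, 4, 6, 7, 8, 9]
  After s2: [1, 3, 2, 5, 4, 6, 7, 8, 9]
  After s3: [1, 3, 5, 2, 4, 6, 7, 8, 9]
Final permutation: [1, 3, 5, 2, 4, 6, 7, 8, 9]

[1, 3, 5, 2, 4, 6, 7, 8, 9]


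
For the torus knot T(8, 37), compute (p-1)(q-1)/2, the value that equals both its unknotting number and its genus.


For a torus knot T(p,q), both the unknotting number and genus equal (p-1)(q-1)/2.
= (8-1)(37-1)/2
= 7*36/2
= 252/2 = 126

126


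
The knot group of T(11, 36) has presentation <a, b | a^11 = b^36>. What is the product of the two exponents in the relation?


The relation is a^11 = b^36.
Product of exponents = 11 * 36
= 396

396


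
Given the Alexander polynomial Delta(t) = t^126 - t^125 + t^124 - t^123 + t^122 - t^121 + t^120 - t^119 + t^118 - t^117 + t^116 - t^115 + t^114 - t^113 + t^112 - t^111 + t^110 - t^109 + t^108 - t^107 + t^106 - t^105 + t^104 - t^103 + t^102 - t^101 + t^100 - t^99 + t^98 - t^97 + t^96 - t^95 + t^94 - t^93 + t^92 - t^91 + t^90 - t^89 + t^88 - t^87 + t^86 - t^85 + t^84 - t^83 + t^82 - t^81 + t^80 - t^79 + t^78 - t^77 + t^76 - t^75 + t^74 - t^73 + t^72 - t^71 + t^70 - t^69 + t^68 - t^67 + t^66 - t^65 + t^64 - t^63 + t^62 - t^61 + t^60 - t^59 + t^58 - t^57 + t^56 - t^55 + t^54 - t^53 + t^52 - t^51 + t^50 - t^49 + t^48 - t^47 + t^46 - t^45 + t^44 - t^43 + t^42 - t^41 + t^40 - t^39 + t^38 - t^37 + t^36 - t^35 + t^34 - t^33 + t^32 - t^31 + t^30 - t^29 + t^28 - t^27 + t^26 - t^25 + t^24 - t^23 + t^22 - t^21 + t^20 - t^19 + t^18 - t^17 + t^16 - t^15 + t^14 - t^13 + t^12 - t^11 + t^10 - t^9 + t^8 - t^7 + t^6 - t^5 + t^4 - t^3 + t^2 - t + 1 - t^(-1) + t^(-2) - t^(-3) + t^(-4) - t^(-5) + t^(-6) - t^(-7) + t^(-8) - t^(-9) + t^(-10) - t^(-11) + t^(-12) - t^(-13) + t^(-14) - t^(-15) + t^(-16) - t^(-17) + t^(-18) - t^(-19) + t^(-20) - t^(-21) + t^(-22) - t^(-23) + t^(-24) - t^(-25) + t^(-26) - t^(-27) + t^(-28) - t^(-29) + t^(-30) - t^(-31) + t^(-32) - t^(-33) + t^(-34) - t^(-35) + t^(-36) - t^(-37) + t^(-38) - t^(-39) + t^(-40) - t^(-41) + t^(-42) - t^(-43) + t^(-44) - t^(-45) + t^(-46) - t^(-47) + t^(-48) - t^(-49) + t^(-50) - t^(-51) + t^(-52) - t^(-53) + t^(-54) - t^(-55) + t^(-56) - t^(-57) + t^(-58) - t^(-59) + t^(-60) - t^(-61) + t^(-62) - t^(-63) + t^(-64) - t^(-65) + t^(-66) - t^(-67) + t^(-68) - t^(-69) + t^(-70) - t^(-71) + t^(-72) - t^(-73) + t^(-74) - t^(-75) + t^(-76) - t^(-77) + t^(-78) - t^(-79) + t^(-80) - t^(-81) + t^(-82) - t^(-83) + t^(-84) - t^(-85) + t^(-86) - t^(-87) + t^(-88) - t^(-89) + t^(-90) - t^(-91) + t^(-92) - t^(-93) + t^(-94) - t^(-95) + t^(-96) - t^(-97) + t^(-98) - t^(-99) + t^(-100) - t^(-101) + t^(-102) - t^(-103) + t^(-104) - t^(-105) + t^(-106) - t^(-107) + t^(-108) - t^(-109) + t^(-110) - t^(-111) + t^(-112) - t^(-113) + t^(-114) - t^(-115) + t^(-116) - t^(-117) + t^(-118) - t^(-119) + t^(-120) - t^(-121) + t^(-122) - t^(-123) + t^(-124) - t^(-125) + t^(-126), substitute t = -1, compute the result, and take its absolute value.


Step 1: The polynomial has 253 terms with alternating signs, exponents from 126 down to -126.
Step 2: Substitute t = -1. The i-th term has coefficient (-1)^i and exponent (m-i),
  so its value is (-1)^i * (-1)^(m-i) = (-1)^m = 1 for every i.
Step 3: All 253 terms equal 1, so Delta(-1) = 253 * (1) = 253
Step 4: |Delta(-1)| = 253

253


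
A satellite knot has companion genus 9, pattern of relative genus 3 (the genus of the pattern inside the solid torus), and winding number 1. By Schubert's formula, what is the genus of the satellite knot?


Schubert: g(satellite) = g_rel(pattern) + |winding| * g(companion),
where g_rel(pattern) is the genus of the pattern relative to the solid torus.
= 3 + 1 * 9
= 3 + 9 = 12

12


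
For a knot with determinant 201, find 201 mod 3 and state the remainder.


Step 1: A knot is p-colorable if and only if p divides its determinant.
Step 2: Compute 201 mod 3.
201 = 67 * 3 + 0
Step 3: 201 mod 3 = 0
Step 4: The knot is 3-colorable: yes

0


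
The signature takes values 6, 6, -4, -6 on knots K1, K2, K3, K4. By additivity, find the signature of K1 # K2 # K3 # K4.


The signature is additive under connected sum.
signature(K1 # K2 # K3 # K4) = (6) + (6) + (-4) + (-6)
= 2

2


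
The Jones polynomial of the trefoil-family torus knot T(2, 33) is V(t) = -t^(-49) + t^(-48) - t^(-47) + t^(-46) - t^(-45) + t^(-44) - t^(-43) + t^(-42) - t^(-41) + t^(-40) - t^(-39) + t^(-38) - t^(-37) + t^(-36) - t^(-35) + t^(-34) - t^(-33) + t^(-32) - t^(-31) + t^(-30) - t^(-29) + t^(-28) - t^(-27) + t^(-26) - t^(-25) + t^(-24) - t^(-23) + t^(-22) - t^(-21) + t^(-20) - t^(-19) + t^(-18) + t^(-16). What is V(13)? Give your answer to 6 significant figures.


Substituting t = 13 into V(t) = -t^(-49) + t^(-48) - t^(-47) + t^(-46) - t^(-45) + t^(-44) - t^(-43) + t^(-42) - t^(-41) + t^(-40) - t^(-39) + t^(-38) - t^(-37) + t^(-36) - t^(-35) + t^(-34) - t^(-33) + t^(-32) - t^(-31) + t^(-30) - t^(-29) + t^(-28) - t^(-27) + t^(-26) - t^(-25) + t^(-24) - t^(-23) + t^(-22) - t^(-21) + t^(-20) - t^(-19) + t^(-18) + t^(-16):
  (-)t^(-49) = -2.61081e-55
  (+)t^(-48) = 3.39406e-54
  (-)t^(-47) = -4.41227e-53
  (+)t^(-46) = 5.73596e-52
  (-)t^(-45) = -7.45674e-51
  (+)t^(-44) = 9.69377e-50
  (-)t^(-43) = -1.26019e-48
  (+)t^(-42) = 1.63825e-47
  (-)t^(-41) = -2.12972e-46
  (+)t^(-40) = 2.76864e-45
  (-)t^(-39) = -3.59923e-44
  (+)t^(-38) = 4.679e-43
  (-)t^(-37) = -6.08269e-42
  (+)t^(-36) = 7.9075e-41
  (-)t^(-35) = -1.02798e-39
  (+)t^(-34) = 1.33637e-38
  (-)t^(-33) = -1.73728e-37
  (+)t^(-32) = 2.25846e-36
  (-)t^(-31) = -2.936e-35
  (+)t^(-30) = 3.8168e-34
  (-)t^(-29) = -4.96184e-33
  (+)t^(-28) = 6.45039e-32
  (-)t^(-27) = -8.38551e-31
  (+)t^(-26) = 1.09012e-29
  (-)t^(-25) = -1.41715e-28
  (+)t^(-24) = 1.8423e-27
  (-)t^(-23) = -2.39499e-26
  (+)t^(-22) = 3.11348e-25
  (-)t^(-21) = -4.04753e-24
  (+)t^(-20) = 5.26178e-23
  (-)t^(-19) = -6.84032e-22
  (+)t^(-18) = 8.89241e-21
  (+)t^(-16) = 1.50282e-18
Sum = (-2.61081e-55) + (3.39406e-54) + (-4.41227e-53) + (5.73596e-52) + (-7.45674e-51) + (9.69377e-50) + (-1.26019e-48) + (1.63825e-47) + (-2.12972e-46) + (2.76864e-45) + (-3.59923e-44) + (4.679e-43) + (-6.08269e-42) + (7.9075e-41) + (-1.02798e-39) + (1.33637e-38) + (-1.73728e-37) + (2.25846e-36) + (-2.936e-35) + (3.8168e-34) + (-4.96184e-33) + (6.45039e-32) + (-8.38551e-31) + (1.09012e-29) + (-1.41715e-28) + (1.8423e-27) + (-2.39499e-26) + (3.11348e-25) + (-4.04753e-24) + (5.26178e-23) + (-6.84032e-22) + (8.89241e-21) + (1.50282e-18)
= 1.511075154e-18
Rounded to 6 significant figures: 1.51108e-18

1.51108e-18


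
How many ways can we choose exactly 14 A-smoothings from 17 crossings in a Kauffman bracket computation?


We choose which 14 of 17 crossings get A-smoothings.
C(17, 14) = 17! / (14! * 3!)
= 680

680


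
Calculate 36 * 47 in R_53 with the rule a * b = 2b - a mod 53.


36 * 47 = 2*47 - 36 mod 53
= 94 - 36 mod 53
= 58 mod 53 = 5

5


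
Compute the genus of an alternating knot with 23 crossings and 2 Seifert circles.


For alternating knots, g = (c - s + 1)/2.
= (23 - 2 + 1)/2
= 22/2 = 11

11


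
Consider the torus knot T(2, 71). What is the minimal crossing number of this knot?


For a torus knot T(p, q) with gcd(p,q)=1,
the crossing number is min(p*(q-1), q*(p-1)).
p*(q-1) = 2*70 = 140
q*(p-1) = 71*1 = 71
min(140, 71) = 71

71


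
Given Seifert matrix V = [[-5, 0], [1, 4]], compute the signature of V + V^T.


Step 1: V + V^T = [[-10, 1], [1, 8]]
Step 2: trace = -2, det = -81
Step 3: Discriminant = (-2)^2 - 4*(-81) = 328
Step 4: Eigenvalues: 8.05539, -10.0554
Step 5: Signature = (# positive eigenvalues) - (# negative eigenvalues) = 0

0


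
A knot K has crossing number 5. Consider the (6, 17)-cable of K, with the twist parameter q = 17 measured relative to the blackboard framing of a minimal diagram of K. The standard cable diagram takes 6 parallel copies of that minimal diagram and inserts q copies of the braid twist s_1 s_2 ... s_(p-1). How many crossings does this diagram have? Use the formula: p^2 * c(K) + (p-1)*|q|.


Step 1: Each of the c(K) crossings of the companion diagram becomes p*p = p^2 crossings among the p parallel strands, and each of the |q| twists s_1 s_2 ... s_(p-1) adds (p-1) crossings.
  Crossings = p^2 * c(K) + (p-1)*|q|
Step 2: = 6^2 * 5 + (6-1)*17
Step 3: = 36*5 + 5*17
Step 4: = 180 + 85 = 265

265


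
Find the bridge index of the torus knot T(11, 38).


The bridge number of T(p,q) is min(p,q).
min(11, 38) = 11

11


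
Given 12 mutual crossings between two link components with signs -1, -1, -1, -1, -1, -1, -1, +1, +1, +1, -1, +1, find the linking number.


Step 1: Count positive crossings: 4
Step 2: Count negative crossings: 8
Step 3: Sum of signs = 4 - 8 = -4
Step 4: Linking number = sum/2 = -4/2 = -2

-2


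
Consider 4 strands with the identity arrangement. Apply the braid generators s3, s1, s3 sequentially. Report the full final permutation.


Starting with identity [1, 2, 3, 4].
Apply generators in sequence:
  After s3: [1, 2, 4, 3]
  After s1: [2, 1, 4, 3]
  After s3: [2, 1, 3, 4]
Final permutation: [2, 1, 3, 4]

[2, 1, 3, 4]


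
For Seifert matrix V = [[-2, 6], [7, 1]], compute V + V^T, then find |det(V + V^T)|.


Step 1: Form V + V^T where V = [[-2, 6], [7, 1]]
  V^T = [[-2, 7], [6, 1]]
  V + V^T = [[-4, 13], [13, 2]]
Step 2: det(V + V^T) = (-4)*2 - 13*13
  = -8 - 169 = -177
Step 3: Knot determinant = |det(V + V^T)| = |-177| = 177

177


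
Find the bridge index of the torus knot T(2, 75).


The bridge number of T(p,q) is min(p,q).
min(2, 75) = 2

2


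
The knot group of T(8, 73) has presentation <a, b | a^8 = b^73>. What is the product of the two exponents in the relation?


The relation is a^8 = b^73.
Product of exponents = 8 * 73
= 584

584


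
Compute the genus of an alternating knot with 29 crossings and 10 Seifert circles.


For alternating knots, g = (c - s + 1)/2.
= (29 - 10 + 1)/2
= 20/2 = 10

10


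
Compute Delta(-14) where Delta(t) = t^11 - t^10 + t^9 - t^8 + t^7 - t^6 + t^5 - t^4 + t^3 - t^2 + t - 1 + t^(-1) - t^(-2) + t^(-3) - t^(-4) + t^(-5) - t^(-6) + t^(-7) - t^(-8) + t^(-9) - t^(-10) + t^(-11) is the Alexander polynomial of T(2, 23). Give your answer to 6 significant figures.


Substituting t = -14 into Delta(t) = t^11 - t^10 + t^9 - t^8 + t^7 - t^6 + t^5 - t^4 + t^3 - t^2 + t - 1 + t^(-1) - t^(-2) + t^(-3) - t^(-4) + t^(-5) - t^(-6) + t^(-7) - t^(-8) + t^(-9) - t^(-10) + t^(-11):
Term values: (-4049565169664) + (-289254654976) + (-20661046784) + (-1475789056) + (-105413504) + (-7529536) + (-537824) + (-38416) + (-2744) + (-196) + (-14) + (-1) + (-0.0714286) + (-0.00510204) + (-0.000364431) + (-2.60308e-05) + (-1.85934e-06) + (-1.3281e-07) + (-9.48645e-09) + (-6.77604e-10) + (-4.84003e-11) + (-3.45716e-12) + (-2.4694e-13)
Sum = -4.361070183e+12
Rounded to 6 significant figures: -4.36107e+12

-4.36107e+12


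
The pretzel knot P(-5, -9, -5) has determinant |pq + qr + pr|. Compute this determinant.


Step 1: Compute pq + qr + pr.
pq = (-5)*(-9) = 45
qr = (-9)*(-5) = 45
pr = (-5)*(-5) = 25
pq + qr + pr = 45 + 45 + 25 = 115
Step 2: Take absolute value.
det(P(-5,-9,-5)) = |115| = 115

115


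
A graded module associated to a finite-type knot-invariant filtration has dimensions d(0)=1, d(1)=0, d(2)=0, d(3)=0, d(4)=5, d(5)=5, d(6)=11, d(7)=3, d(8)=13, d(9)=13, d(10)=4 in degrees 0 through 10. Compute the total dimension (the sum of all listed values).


Total dimension = d(0) + d(1) + ... + d(10)
= 1 + 0 + 0 + 0 + 5 + 5 + 11 + 3 + 13 + 13 + 4
= 55

55


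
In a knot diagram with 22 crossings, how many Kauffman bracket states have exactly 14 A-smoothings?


We choose which 14 of 22 crossings get A-smoothings.
C(22, 14) = 22! / (14! * 8!)
= 319770

319770


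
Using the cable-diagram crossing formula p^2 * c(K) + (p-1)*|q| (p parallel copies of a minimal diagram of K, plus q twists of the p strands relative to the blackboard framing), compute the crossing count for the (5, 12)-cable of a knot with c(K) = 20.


Step 1: Each of the c(K) crossings of the companion diagram becomes p*p = p^2 crossings among the p parallel strands, and each of the |q| twists s_1 s_2 ... s_(p-1) adds (p-1) crossings.
  Crossings = p^2 * c(K) + (p-1)*|q|
Step 2: = 5^2 * 20 + (5-1)*12
Step 3: = 25*20 + 4*12
Step 4: = 500 + 48 = 548

548


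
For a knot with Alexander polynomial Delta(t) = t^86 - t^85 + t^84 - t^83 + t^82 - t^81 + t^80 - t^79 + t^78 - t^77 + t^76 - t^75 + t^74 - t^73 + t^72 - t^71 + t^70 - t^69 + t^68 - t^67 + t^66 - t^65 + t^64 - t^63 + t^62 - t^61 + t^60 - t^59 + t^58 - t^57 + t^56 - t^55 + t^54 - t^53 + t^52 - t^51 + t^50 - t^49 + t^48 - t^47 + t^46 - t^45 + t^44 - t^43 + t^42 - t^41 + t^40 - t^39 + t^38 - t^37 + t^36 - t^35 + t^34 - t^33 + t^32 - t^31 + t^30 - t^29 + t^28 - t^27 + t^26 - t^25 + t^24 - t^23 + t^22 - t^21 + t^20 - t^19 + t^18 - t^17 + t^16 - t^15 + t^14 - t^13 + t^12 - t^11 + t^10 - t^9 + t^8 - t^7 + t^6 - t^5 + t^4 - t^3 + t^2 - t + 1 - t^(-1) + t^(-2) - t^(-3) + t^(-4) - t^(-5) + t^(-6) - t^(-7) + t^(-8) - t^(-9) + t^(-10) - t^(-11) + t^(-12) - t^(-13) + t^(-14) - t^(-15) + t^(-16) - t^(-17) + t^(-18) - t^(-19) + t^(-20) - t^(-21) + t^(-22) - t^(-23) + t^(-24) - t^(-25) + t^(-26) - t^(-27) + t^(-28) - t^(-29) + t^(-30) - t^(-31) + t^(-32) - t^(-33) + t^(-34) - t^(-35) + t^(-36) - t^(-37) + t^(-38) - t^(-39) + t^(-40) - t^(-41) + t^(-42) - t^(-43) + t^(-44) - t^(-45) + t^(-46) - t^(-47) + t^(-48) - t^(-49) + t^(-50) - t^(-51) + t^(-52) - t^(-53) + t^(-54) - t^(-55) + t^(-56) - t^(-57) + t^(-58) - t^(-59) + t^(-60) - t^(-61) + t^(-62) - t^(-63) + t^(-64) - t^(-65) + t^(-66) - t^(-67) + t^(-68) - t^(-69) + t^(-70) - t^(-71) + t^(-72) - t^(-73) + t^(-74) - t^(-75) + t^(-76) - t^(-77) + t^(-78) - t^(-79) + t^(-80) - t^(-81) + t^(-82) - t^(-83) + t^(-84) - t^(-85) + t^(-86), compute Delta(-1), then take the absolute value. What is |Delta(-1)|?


Step 1: The polynomial has 173 terms with alternating signs, exponents from 86 down to -86.
Step 2: Substitute t = -1. The i-th term has coefficient (-1)^i and exponent (m-i),
  so its value is (-1)^i * (-1)^(m-i) = (-1)^m = 1 for every i.
Step 3: All 173 terms equal 1, so Delta(-1) = 173 * (1) = 173
Step 4: |Delta(-1)| = 173

173


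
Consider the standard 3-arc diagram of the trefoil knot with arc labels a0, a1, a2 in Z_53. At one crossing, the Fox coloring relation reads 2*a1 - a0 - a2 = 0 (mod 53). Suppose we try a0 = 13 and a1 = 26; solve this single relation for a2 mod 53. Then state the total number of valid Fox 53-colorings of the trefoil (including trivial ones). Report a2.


Step 1: Apply the given crossing relation 2*a1 - a0 - a2 = 0 (mod 53).
  a2 = 2*a1 - a0 mod 53
  a2 = 2*26 - 13 mod 53
  a2 = 52 - 13 mod 53
  a2 = 39 mod 53 = 39
Step 2: The trefoil has determinant 3.
  Number of Fox p-colorings (p prime) is p^2 if p = 3, else p.
  Since 53 does not divide 3, only trivial (constant) colorings exist.
  (So the trial a0 = 13, a1 = 26 with a0 != a1 does NOT extend to a valid coloring of the whole trefoil: the other two crossing relations require 3*(a1 - a0) = 0 (mod 53), which fails.)
  Total colorings = 53
Step 3: a2 = 39, total Fox 53-colorings = 53

39
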